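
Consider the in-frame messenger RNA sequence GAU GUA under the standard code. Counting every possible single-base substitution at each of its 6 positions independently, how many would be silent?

Codon 1 (GAU, Asp): 1 synonymous substitution.
Codon 2 (GUA, Val): 3 synonymous substitutions.
Total: 1 + 3 = 4.

4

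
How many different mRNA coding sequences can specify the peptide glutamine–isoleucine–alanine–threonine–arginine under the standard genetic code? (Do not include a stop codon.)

576

Gln: 2 codons.
Ile: 3 codons.
Ala: 4 codons.
Thr: 4 codons.
Arg: 6 codons.
2 × 3 × 4 × 4 × 6 = 576.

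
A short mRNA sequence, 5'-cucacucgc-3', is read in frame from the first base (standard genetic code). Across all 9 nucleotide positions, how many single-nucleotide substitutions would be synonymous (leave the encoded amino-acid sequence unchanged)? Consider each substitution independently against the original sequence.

9

Codon 1 (CUC, Leu): 3 synonymous substitutions.
Codon 2 (ACU, Thr): 3 synonymous substitutions.
Codon 3 (CGC, Arg): 3 synonymous substitutions.
Total: 3 + 3 + 3 = 9.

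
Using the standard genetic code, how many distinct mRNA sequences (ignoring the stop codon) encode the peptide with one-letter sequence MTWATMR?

Met: 1 codon.
Thr: 4 codons.
Trp: 1 codon.
Ala: 4 codons.
Thr: 4 codons.
Met: 1 codon.
Arg: 6 codons.
1 × 4 × 1 × 4 × 4 × 1 × 6 = 384.

384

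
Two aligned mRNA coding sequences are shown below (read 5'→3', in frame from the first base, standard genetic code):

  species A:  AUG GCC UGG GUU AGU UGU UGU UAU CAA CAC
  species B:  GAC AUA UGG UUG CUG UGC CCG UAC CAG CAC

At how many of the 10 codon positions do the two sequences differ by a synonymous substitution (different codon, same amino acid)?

3

Codon 1: AUG Met / GAC Asp — nonsynonymous.
Codon 2: GCC Ala / AUA Ile — nonsynonymous.
Codon 3: UGG Trp / UGG Trp — identical.
Codon 4: GUU Val / UUG Leu — nonsynonymous.
Codon 5: AGU Ser / CUG Leu — nonsynonymous.
Codon 6: UGU Cys / UGC Cys — synonymous.
Codon 7: UGU Cys / CCG Pro — nonsynonymous.
Codon 8: UAU Tyr / UAC Tyr — synonymous.
Codon 9: CAA Gln / CAG Gln — synonymous.
Codon 10: CAC His / CAC His — identical.
Synonymous differences: 3.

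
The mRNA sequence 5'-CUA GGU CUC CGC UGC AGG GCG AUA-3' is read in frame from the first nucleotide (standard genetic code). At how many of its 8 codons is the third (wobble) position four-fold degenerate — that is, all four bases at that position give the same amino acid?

5

Codon 1 CUA (Leu): third position 4-fold.
Codon 2 GGU (Gly): third position 4-fold.
Codon 3 CUC (Leu): third position 4-fold.
Codon 4 CGC (Arg): third position 4-fold.
Codon 5 UGC (Cys): third position 2-fold.
Codon 6 AGG (Arg): third position 2-fold.
Codon 7 GCG (Ala): third position 4-fold.
Codon 8 AUA (Ile): third position 3-fold.
Four-fold degenerate third positions: 5.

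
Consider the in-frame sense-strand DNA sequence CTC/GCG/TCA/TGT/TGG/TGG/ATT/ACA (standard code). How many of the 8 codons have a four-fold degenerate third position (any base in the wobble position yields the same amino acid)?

Codon 1 CTC (Leu): third position 4-fold.
Codon 2 GCG (Ala): third position 4-fold.
Codon 3 TCA (Ser): third position 4-fold.
Codon 4 TGT (Cys): third position 2-fold.
Codon 5 TGG (Trp): third position 1-fold.
Codon 6 TGG (Trp): third position 1-fold.
Codon 7 ATT (Ile): third position 3-fold.
Codon 8 ACA (Thr): third position 4-fold.
Four-fold degenerate third positions: 4.

4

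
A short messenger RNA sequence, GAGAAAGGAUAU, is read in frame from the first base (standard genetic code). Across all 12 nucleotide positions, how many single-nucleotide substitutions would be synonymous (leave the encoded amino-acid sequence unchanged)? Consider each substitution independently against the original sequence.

Codon 1 (GAG, Glu): 1 synonymous substitution.
Codon 2 (AAA, Lys): 1 synonymous substitution.
Codon 3 (GGA, Gly): 3 synonymous substitutions.
Codon 4 (UAU, Tyr): 1 synonymous substitution.
Total: 1 + 1 + 3 + 1 = 6.

6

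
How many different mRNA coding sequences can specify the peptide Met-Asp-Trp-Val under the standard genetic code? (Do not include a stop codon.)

8

Met: 1 codon.
Asp: 2 codons.
Trp: 1 codon.
Val: 4 codons.
1 × 2 × 1 × 4 = 8.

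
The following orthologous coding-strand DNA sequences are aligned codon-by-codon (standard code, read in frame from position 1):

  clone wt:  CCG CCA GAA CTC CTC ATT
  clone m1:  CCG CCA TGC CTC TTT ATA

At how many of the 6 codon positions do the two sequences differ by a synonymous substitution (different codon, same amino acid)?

1

Codon 1: CCG Pro / CCG Pro — identical.
Codon 2: CCA Pro / CCA Pro — identical.
Codon 3: GAA Glu / TGC Cys — nonsynonymous.
Codon 4: CTC Leu / CTC Leu — identical.
Codon 5: CTC Leu / TTT Phe — nonsynonymous.
Codon 6: ATT Ile / ATA Ile — synonymous.
Synonymous differences: 1.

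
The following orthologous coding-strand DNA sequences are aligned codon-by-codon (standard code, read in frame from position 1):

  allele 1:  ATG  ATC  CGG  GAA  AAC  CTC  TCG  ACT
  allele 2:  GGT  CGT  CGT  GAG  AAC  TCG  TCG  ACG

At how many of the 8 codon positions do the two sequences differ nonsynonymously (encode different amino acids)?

Codon 1: ATG Met / GGT Gly — nonsynonymous.
Codon 2: ATC Ile / CGT Arg — nonsynonymous.
Codon 3: CGG Arg / CGT Arg — synonymous.
Codon 4: GAA Glu / GAG Glu — synonymous.
Codon 5: AAC Asn / AAC Asn — identical.
Codon 6: CTC Leu / TCG Ser — nonsynonymous.
Codon 7: TCG Ser / TCG Ser — identical.
Codon 8: ACT Thr / ACG Thr — synonymous.
Nonsynonymous differences: 3.

3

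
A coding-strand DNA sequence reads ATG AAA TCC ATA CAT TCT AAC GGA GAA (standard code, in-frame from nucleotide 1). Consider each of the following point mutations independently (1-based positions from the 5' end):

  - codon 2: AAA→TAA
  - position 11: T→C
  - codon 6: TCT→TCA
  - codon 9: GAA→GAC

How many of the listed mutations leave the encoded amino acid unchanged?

Codon 2: AAA (Lys) → TAA (Stop) — nonsense.
Codon 4: ATA (Ile) → ACA (Thr) — missense.
Codon 6: TCT (Ser) → TCA (Ser) — synonymous.
Codon 9: GAA (Glu) → GAC (Asp) — missense.
Synonymous: 1 of 4.

1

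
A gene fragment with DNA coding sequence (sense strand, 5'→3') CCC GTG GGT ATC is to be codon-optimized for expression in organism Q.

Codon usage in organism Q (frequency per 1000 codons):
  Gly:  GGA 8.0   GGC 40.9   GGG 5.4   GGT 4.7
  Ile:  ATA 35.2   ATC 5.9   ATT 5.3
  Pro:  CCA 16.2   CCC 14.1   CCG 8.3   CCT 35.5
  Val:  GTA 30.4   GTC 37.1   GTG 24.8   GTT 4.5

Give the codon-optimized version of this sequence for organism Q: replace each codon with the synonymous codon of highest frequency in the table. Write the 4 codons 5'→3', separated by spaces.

Codon 1 (Pro): best is CCT at 35.5.
Codon 2 (Val): best is GTC at 37.1.
Codon 3 (Gly): best is GGC at 40.9.
Codon 4 (Ile): best is ATA at 35.2.

CCT GTC GGC ATA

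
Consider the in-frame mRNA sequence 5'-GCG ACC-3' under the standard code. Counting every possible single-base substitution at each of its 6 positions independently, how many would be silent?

Codon 1 (GCG, Ala): 3 synonymous substitutions.
Codon 2 (ACC, Thr): 3 synonymous substitutions.
Total: 3 + 3 = 6.

6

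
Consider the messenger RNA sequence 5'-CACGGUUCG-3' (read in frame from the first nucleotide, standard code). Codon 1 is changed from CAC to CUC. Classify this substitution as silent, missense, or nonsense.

Position 2 falls in codon 1: CAC → His.
After the substitution the codon is CUC → Leu.
His ≠ Leu, so this is a missense mutation.

missense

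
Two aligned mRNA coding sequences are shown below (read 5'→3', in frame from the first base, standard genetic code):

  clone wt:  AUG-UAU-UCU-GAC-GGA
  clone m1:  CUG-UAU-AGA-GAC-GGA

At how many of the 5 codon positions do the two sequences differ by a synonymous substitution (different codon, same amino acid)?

0

Codon 1: AUG Met / CUG Leu — nonsynonymous.
Codon 2: UAU Tyr / UAU Tyr — identical.
Codon 3: UCU Ser / AGA Arg — nonsynonymous.
Codon 4: GAC Asp / GAC Asp — identical.
Codon 5: GGA Gly / GGA Gly — identical.
Synonymous differences: 0.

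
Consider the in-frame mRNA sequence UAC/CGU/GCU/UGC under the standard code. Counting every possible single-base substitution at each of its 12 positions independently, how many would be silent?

Codon 1 (UAC, Tyr): 1 synonymous substitution.
Codon 2 (CGU, Arg): 3 synonymous substitutions.
Codon 3 (GCU, Ala): 3 synonymous substitutions.
Codon 4 (UGC, Cys): 1 synonymous substitution.
Total: 1 + 3 + 3 + 1 = 8.

8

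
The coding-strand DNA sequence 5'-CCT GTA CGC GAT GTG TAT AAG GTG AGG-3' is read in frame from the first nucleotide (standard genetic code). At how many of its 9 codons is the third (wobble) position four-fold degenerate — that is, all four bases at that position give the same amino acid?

Codon 1 CCT (Pro): third position 4-fold.
Codon 2 GTA (Val): third position 4-fold.
Codon 3 CGC (Arg): third position 4-fold.
Codon 4 GAT (Asp): third position 2-fold.
Codon 5 GTG (Val): third position 4-fold.
Codon 6 TAT (Tyr): third position 2-fold.
Codon 7 AAG (Lys): third position 2-fold.
Codon 8 GTG (Val): third position 4-fold.
Codon 9 AGG (Arg): third position 2-fold.
Four-fold degenerate third positions: 5.

5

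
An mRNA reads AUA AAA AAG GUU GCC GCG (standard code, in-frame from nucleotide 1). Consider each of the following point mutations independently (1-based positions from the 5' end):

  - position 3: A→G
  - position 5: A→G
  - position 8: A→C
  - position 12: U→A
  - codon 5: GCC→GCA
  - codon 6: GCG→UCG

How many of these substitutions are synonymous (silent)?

2

Codon 1: AUA (Ile) → AUG (Met) — missense.
Codon 2: AAA (Lys) → AGA (Arg) — missense.
Codon 3: AAG (Lys) → ACG (Thr) — missense.
Codon 4: GUU (Val) → GUA (Val) — synonymous.
Codon 5: GCC (Ala) → GCA (Ala) — synonymous.
Codon 6: GCG (Ala) → UCG (Ser) — missense.
Synonymous: 2 of 6.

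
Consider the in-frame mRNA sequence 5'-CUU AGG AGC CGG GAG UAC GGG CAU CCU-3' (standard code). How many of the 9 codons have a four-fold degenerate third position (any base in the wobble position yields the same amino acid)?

4

Codon 1 CUU (Leu): third position 4-fold.
Codon 2 AGG (Arg): third position 2-fold.
Codon 3 AGC (Ser): third position 2-fold.
Codon 4 CGG (Arg): third position 4-fold.
Codon 5 GAG (Glu): third position 2-fold.
Codon 6 UAC (Tyr): third position 2-fold.
Codon 7 GGG (Gly): third position 4-fold.
Codon 8 CAU (His): third position 2-fold.
Codon 9 CCU (Pro): third position 4-fold.
Four-fold degenerate third positions: 4.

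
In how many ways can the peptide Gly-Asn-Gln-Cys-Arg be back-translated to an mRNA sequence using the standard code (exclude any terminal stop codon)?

192

Gly: 4 codons.
Asn: 2 codons.
Gln: 2 codons.
Cys: 2 codons.
Arg: 6 codons.
4 × 2 × 2 × 2 × 6 = 192.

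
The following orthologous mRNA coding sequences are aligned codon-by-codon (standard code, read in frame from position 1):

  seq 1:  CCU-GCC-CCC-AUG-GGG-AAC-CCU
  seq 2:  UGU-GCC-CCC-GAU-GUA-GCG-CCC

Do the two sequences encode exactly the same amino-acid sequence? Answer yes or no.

no

Codon 1: CCU Pro / UGU Cys — nonsynonymous.
Codon 2: GCC Ala / GCC Ala — identical.
Codon 3: CCC Pro / CCC Pro — identical.
Codon 4: AUG Met / GAU Asp — nonsynonymous.
Codon 5: GGG Gly / GUA Val — nonsynonymous.
Codon 6: AAC Asn / GCG Ala — nonsynonymous.
Codon 7: CCU Pro / CCC Pro — synonymous.
Nonsynonymous differences: 4 → different protein.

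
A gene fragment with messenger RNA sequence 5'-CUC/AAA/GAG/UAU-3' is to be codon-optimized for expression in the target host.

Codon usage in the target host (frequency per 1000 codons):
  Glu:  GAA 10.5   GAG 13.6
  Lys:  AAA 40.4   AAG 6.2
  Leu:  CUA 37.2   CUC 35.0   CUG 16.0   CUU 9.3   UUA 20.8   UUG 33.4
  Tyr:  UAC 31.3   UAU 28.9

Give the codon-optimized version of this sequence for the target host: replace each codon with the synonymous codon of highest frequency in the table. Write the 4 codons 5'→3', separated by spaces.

Codon 1 (Leu): best is CUA at 37.2.
Codon 2 (Lys): best is AAA at 40.4.
Codon 3 (Glu): best is GAG at 13.6.
Codon 4 (Tyr): best is UAC at 31.3.

CUA AAA GAG UAC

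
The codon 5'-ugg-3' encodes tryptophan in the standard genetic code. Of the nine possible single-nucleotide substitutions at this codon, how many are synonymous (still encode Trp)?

Position 1: none → 0 synonymous.
Position 2: none → 0 synonymous.
Position 3: none → 0 synonymous.
Total: 0 + 0 + 0 = 0.

0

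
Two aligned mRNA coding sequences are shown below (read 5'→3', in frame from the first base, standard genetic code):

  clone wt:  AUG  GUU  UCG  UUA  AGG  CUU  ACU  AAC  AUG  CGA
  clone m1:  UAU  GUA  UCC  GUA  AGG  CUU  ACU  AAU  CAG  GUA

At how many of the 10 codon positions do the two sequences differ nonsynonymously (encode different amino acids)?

Codon 1: AUG Met / UAU Tyr — nonsynonymous.
Codon 2: GUU Val / GUA Val — synonymous.
Codon 3: UCG Ser / UCC Ser — synonymous.
Codon 4: UUA Leu / GUA Val — nonsynonymous.
Codon 5: AGG Arg / AGG Arg — identical.
Codon 6: CUU Leu / CUU Leu — identical.
Codon 7: ACU Thr / ACU Thr — identical.
Codon 8: AAC Asn / AAU Asn — synonymous.
Codon 9: AUG Met / CAG Gln — nonsynonymous.
Codon 10: CGA Arg / GUA Val — nonsynonymous.
Nonsynonymous differences: 4.

4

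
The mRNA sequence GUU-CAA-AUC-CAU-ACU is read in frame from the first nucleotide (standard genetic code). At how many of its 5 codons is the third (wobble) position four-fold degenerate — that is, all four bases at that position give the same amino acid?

2

Codon 1 GUU (Val): third position 4-fold.
Codon 2 CAA (Gln): third position 2-fold.
Codon 3 AUC (Ile): third position 3-fold.
Codon 4 CAU (His): third position 2-fold.
Codon 5 ACU (Thr): third position 4-fold.
Four-fold degenerate third positions: 2.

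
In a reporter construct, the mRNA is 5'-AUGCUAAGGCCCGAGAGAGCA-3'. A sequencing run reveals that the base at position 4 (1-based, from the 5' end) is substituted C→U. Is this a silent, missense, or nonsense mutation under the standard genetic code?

Position 4 falls in codon 2: CUA → Leu.
After the substitution the codon is UUA → Leu.
Both encode Leu, so the change is synonymous.

silent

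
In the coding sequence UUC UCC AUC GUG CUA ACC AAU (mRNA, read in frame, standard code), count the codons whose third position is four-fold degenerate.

4

Codon 1 UUC (Phe): third position 2-fold.
Codon 2 UCC (Ser): third position 4-fold.
Codon 3 AUC (Ile): third position 3-fold.
Codon 4 GUG (Val): third position 4-fold.
Codon 5 CUA (Leu): third position 4-fold.
Codon 6 ACC (Thr): third position 4-fold.
Codon 7 AAU (Asn): third position 2-fold.
Four-fold degenerate third positions: 4.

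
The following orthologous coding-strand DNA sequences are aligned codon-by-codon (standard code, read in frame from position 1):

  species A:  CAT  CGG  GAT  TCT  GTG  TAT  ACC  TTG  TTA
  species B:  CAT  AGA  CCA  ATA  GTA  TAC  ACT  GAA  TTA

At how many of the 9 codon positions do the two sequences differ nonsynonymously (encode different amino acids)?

Codon 1: CAT His / CAT His — identical.
Codon 2: CGG Arg / AGA Arg — synonymous.
Codon 3: GAT Asp / CCA Pro — nonsynonymous.
Codon 4: TCT Ser / ATA Ile — nonsynonymous.
Codon 5: GTG Val / GTA Val — synonymous.
Codon 6: TAT Tyr / TAC Tyr — synonymous.
Codon 7: ACC Thr / ACT Thr — synonymous.
Codon 8: TTG Leu / GAA Glu — nonsynonymous.
Codon 9: TTA Leu / TTA Leu — identical.
Nonsynonymous differences: 3.

3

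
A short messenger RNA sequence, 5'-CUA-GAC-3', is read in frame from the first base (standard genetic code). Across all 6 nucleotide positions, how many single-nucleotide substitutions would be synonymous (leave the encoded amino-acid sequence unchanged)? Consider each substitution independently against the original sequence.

5

Codon 1 (CUA, Leu): 4 synonymous substitutions.
Codon 2 (GAC, Asp): 1 synonymous substitution.
Total: 4 + 1 = 5.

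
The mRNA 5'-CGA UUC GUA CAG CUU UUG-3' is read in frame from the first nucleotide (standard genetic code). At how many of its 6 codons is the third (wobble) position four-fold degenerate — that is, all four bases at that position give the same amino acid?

Codon 1 CGA (Arg): third position 4-fold.
Codon 2 UUC (Phe): third position 2-fold.
Codon 3 GUA (Val): third position 4-fold.
Codon 4 CAG (Gln): third position 2-fold.
Codon 5 CUU (Leu): third position 4-fold.
Codon 6 UUG (Leu): third position 2-fold.
Four-fold degenerate third positions: 3.

3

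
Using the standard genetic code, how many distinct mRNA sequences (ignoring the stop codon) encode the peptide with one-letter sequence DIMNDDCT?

384

Asp: 2 codons.
Ile: 3 codons.
Met: 1 codon.
Asn: 2 codons.
Asp: 2 codons.
Asp: 2 codons.
Cys: 2 codons.
Thr: 4 codons.
2 × 3 × 1 × 2 × 2 × 2 × 2 × 4 = 384.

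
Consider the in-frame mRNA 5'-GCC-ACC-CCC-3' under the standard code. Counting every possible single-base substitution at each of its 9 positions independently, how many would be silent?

9

Codon 1 (GCC, Ala): 3 synonymous substitutions.
Codon 2 (ACC, Thr): 3 synonymous substitutions.
Codon 3 (CCC, Pro): 3 synonymous substitutions.
Total: 3 + 3 + 3 = 9.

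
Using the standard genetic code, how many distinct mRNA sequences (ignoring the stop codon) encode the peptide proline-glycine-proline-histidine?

128

Pro: 4 codons.
Gly: 4 codons.
Pro: 4 codons.
His: 2 codons.
4 × 4 × 4 × 2 = 128.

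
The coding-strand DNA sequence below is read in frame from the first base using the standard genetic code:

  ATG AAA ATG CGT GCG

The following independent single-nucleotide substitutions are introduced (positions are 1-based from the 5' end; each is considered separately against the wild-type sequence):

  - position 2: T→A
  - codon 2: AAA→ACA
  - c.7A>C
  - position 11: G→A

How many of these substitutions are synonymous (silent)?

0

Codon 1: ATG (Met) → AAG (Lys) — missense.
Codon 2: AAA (Lys) → ACA (Thr) — missense.
Codon 3: ATG (Met) → CTG (Leu) — missense.
Codon 4: CGT (Arg) → CAT (His) — missense.
Synonymous: 0 of 4.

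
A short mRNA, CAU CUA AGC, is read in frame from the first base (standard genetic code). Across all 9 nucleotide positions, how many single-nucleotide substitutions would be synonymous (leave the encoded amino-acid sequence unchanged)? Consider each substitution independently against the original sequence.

6

Codon 1 (CAU, His): 1 synonymous substitution.
Codon 2 (CUA, Leu): 4 synonymous substitutions.
Codon 3 (AGC, Ser): 1 synonymous substitution.
Total: 1 + 4 + 1 = 6.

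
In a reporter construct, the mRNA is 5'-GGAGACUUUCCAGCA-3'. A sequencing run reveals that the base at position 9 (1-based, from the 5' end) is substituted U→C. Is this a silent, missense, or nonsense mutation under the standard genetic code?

Position 9 falls in codon 3: UUU → Phe.
After the substitution the codon is UUC → Phe.
Both encode Phe, so the change is synonymous.

silent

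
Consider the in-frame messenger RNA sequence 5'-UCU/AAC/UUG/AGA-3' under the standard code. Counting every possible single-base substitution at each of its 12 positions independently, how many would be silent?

Codon 1 (UCU, Ser): 3 synonymous substitutions.
Codon 2 (AAC, Asn): 1 synonymous substitution.
Codon 3 (UUG, Leu): 2 synonymous substitutions.
Codon 4 (AGA, Arg): 2 synonymous substitutions.
Total: 3 + 1 + 2 + 2 = 8.

8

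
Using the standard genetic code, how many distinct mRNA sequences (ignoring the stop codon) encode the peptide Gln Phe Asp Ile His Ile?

Gln: 2 codons.
Phe: 2 codons.
Asp: 2 codons.
Ile: 3 codons.
His: 2 codons.
Ile: 3 codons.
2 × 2 × 2 × 3 × 2 × 3 = 144.

144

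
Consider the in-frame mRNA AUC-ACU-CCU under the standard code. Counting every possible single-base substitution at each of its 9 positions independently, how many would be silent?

Codon 1 (AUC, Ile): 2 synonymous substitutions.
Codon 2 (ACU, Thr): 3 synonymous substitutions.
Codon 3 (CCU, Pro): 3 synonymous substitutions.
Total: 2 + 3 + 3 = 8.

8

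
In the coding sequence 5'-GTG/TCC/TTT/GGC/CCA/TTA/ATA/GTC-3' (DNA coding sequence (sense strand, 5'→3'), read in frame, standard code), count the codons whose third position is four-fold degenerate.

5

Codon 1 GTG (Val): third position 4-fold.
Codon 2 TCC (Ser): third position 4-fold.
Codon 3 TTT (Phe): third position 2-fold.
Codon 4 GGC (Gly): third position 4-fold.
Codon 5 CCA (Pro): third position 4-fold.
Codon 6 TTA (Leu): third position 2-fold.
Codon 7 ATA (Ile): third position 3-fold.
Codon 8 GTC (Val): third position 4-fold.
Four-fold degenerate third positions: 5.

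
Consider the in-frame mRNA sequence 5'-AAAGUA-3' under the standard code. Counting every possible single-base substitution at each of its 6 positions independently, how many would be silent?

4

Codon 1 (AAA, Lys): 1 synonymous substitution.
Codon 2 (GUA, Val): 3 synonymous substitutions.
Total: 1 + 3 = 4.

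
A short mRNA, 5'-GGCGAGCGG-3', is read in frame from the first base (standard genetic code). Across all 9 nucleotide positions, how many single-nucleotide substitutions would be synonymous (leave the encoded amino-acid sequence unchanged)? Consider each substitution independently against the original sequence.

Codon 1 (GGC, Gly): 3 synonymous substitutions.
Codon 2 (GAG, Glu): 1 synonymous substitution.
Codon 3 (CGG, Arg): 4 synonymous substitutions.
Total: 3 + 1 + 4 = 8.

8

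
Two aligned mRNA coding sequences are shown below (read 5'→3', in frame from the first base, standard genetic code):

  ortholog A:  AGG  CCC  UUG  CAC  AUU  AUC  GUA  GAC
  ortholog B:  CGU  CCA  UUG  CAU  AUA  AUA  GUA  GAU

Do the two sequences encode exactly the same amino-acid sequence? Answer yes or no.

Codon 1: AGG Arg / CGU Arg — synonymous.
Codon 2: CCC Pro / CCA Pro — synonymous.
Codon 3: UUG Leu / UUG Leu — identical.
Codon 4: CAC His / CAU His — synonymous.
Codon 5: AUU Ile / AUA Ile — synonymous.
Codon 6: AUC Ile / AUA Ile — synonymous.
Codon 7: GUA Val / GUA Val — identical.
Codon 8: GAC Asp / GAU Asp — synonymous.
Nonsynonymous differences: 0 → same protein.

yes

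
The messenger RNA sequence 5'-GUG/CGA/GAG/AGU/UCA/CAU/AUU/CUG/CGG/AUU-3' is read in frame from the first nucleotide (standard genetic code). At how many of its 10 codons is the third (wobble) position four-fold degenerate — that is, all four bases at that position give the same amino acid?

Codon 1 GUG (Val): third position 4-fold.
Codon 2 CGA (Arg): third position 4-fold.
Codon 3 GAG (Glu): third position 2-fold.
Codon 4 AGU (Ser): third position 2-fold.
Codon 5 UCA (Ser): third position 4-fold.
Codon 6 CAU (His): third position 2-fold.
Codon 7 AUU (Ile): third position 3-fold.
Codon 8 CUG (Leu): third position 4-fold.
Codon 9 CGG (Arg): third position 4-fold.
Codon 10 AUU (Ile): third position 3-fold.
Four-fold degenerate third positions: 5.

5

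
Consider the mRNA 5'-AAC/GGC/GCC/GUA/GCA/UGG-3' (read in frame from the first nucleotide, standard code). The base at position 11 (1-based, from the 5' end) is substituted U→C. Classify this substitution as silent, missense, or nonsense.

Position 11 falls in codon 4: GUA → Val.
After the substitution the codon is GCA → Ala.
Val ≠ Ala, so this is a missense mutation.

missense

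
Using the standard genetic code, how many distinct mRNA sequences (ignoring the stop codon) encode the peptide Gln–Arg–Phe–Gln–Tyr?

96

Gln: 2 codons.
Arg: 6 codons.
Phe: 2 codons.
Gln: 2 codons.
Tyr: 2 codons.
2 × 6 × 2 × 2 × 2 = 96.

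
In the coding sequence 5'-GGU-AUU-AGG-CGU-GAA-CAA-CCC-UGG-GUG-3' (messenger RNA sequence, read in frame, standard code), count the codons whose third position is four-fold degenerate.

Codon 1 GGU (Gly): third position 4-fold.
Codon 2 AUU (Ile): third position 3-fold.
Codon 3 AGG (Arg): third position 2-fold.
Codon 4 CGU (Arg): third position 4-fold.
Codon 5 GAA (Glu): third position 2-fold.
Codon 6 CAA (Gln): third position 2-fold.
Codon 7 CCC (Pro): third position 4-fold.
Codon 8 UGG (Trp): third position 1-fold.
Codon 9 GUG (Val): third position 4-fold.
Four-fold degenerate third positions: 4.

4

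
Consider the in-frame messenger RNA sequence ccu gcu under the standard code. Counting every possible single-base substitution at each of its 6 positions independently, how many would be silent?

Codon 1 (CCU, Pro): 3 synonymous substitutions.
Codon 2 (GCU, Ala): 3 synonymous substitutions.
Total: 3 + 3 = 6.

6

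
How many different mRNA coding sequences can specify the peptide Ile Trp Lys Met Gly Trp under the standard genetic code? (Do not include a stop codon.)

Ile: 3 codons.
Trp: 1 codon.
Lys: 2 codons.
Met: 1 codon.
Gly: 4 codons.
Trp: 1 codon.
3 × 1 × 2 × 1 × 4 × 1 = 24.

24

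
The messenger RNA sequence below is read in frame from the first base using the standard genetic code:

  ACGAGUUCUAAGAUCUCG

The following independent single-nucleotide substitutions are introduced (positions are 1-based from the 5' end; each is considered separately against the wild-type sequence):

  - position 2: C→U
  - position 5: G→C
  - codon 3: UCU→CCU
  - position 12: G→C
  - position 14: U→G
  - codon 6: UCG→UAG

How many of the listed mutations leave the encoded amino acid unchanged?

0

Codon 1: ACG (Thr) → AUG (Met) — missense.
Codon 2: AGU (Ser) → ACU (Thr) — missense.
Codon 3: UCU (Ser) → CCU (Pro) — missense.
Codon 4: AAG (Lys) → AAC (Asn) — missense.
Codon 5: AUC (Ile) → AGC (Ser) — missense.
Codon 6: UCG (Ser) → UAG (Stop) — nonsense.
Synonymous: 0 of 6.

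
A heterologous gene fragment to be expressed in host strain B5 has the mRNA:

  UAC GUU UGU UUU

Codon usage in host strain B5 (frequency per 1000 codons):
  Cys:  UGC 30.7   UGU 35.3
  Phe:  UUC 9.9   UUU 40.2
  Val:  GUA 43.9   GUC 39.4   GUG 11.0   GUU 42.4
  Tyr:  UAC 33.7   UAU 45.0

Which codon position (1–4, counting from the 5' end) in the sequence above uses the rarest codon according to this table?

Codon 1 UAC (Tyr): 33.7 per 1000.
Codon 2 GUU (Val): 42.4 per 1000.
Codon 3 UGU (Cys): 35.3 per 1000.
Codon 4 UUU (Phe): 40.2 per 1000.
Lowest frequency is 33.7 at codon 1.

1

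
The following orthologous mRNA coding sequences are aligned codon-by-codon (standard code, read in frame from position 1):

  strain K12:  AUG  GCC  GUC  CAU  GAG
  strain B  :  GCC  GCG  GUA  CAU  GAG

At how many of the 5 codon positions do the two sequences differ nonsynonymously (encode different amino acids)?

Codon 1: AUG Met / GCC Ala — nonsynonymous.
Codon 2: GCC Ala / GCG Ala — synonymous.
Codon 3: GUC Val / GUA Val — synonymous.
Codon 4: CAU His / CAU His — identical.
Codon 5: GAG Glu / GAG Glu — identical.
Nonsynonymous differences: 1.

1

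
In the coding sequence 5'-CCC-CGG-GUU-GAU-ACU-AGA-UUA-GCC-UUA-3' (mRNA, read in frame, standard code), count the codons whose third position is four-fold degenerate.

5

Codon 1 CCC (Pro): third position 4-fold.
Codon 2 CGG (Arg): third position 4-fold.
Codon 3 GUU (Val): third position 4-fold.
Codon 4 GAU (Asp): third position 2-fold.
Codon 5 ACU (Thr): third position 4-fold.
Codon 6 AGA (Arg): third position 2-fold.
Codon 7 UUA (Leu): third position 2-fold.
Codon 8 GCC (Ala): third position 4-fold.
Codon 9 UUA (Leu): third position 2-fold.
Four-fold degenerate third positions: 5.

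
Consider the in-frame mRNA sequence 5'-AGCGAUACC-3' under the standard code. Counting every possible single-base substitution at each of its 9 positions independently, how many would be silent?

Codon 1 (AGC, Ser): 1 synonymous substitution.
Codon 2 (GAU, Asp): 1 synonymous substitution.
Codon 3 (ACC, Thr): 3 synonymous substitutions.
Total: 1 + 1 + 3 = 5.

5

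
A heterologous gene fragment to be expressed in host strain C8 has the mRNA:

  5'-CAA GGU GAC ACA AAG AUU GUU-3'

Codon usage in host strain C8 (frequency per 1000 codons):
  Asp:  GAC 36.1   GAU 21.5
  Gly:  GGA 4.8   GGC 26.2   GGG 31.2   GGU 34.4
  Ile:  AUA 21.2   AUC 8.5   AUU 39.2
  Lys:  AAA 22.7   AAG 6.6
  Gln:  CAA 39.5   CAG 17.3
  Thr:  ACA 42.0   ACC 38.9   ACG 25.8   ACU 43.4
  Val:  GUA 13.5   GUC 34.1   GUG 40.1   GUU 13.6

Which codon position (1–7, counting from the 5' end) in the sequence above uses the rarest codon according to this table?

Codon 1 CAA (Gln): 39.5 per 1000.
Codon 2 GGU (Gly): 34.4 per 1000.
Codon 3 GAC (Asp): 36.1 per 1000.
Codon 4 ACA (Thr): 42.0 per 1000.
Codon 5 AAG (Lys): 6.6 per 1000.
Codon 6 AUU (Ile): 39.2 per 1000.
Codon 7 GUU (Val): 13.6 per 1000.
Lowest frequency is 6.6 at codon 5.

5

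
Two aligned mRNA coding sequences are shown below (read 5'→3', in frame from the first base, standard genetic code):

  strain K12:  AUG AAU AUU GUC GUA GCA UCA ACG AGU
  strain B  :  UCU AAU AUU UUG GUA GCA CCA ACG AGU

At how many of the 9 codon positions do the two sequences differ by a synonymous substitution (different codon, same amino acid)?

Codon 1: AUG Met / UCU Ser — nonsynonymous.
Codon 2: AAU Asn / AAU Asn — identical.
Codon 3: AUU Ile / AUU Ile — identical.
Codon 4: GUC Val / UUG Leu — nonsynonymous.
Codon 5: GUA Val / GUA Val — identical.
Codon 6: GCA Ala / GCA Ala — identical.
Codon 7: UCA Ser / CCA Pro — nonsynonymous.
Codon 8: ACG Thr / ACG Thr — identical.
Codon 9: AGU Ser / AGU Ser — identical.
Synonymous differences: 0.

0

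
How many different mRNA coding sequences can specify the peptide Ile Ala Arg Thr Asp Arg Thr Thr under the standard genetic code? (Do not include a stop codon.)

Ile: 3 codons.
Ala: 4 codons.
Arg: 6 codons.
Thr: 4 codons.
Asp: 2 codons.
Arg: 6 codons.
Thr: 4 codons.
Thr: 4 codons.
3 × 4 × 6 × 4 × 2 × 6 × 4 × 4 = 55296.

55296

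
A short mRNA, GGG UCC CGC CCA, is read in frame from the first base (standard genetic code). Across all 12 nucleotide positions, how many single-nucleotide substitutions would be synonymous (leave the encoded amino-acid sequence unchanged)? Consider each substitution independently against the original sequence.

Codon 1 (GGG, Gly): 3 synonymous substitutions.
Codon 2 (UCC, Ser): 3 synonymous substitutions.
Codon 3 (CGC, Arg): 3 synonymous substitutions.
Codon 4 (CCA, Pro): 3 synonymous substitutions.
Total: 3 + 3 + 3 + 3 = 12.

12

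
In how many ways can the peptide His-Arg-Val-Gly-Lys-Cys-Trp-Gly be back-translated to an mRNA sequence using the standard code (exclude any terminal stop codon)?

3072

His: 2 codons.
Arg: 6 codons.
Val: 4 codons.
Gly: 4 codons.
Lys: 2 codons.
Cys: 2 codons.
Trp: 1 codon.
Gly: 4 codons.
2 × 6 × 4 × 4 × 2 × 2 × 1 × 4 = 3072.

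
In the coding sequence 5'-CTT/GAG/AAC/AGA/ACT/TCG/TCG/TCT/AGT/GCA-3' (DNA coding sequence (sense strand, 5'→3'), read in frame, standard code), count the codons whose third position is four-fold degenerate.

6

Codon 1 CTT (Leu): third position 4-fold.
Codon 2 GAG (Glu): third position 2-fold.
Codon 3 AAC (Asn): third position 2-fold.
Codon 4 AGA (Arg): third position 2-fold.
Codon 5 ACT (Thr): third position 4-fold.
Codon 6 TCG (Ser): third position 4-fold.
Codon 7 TCG (Ser): third position 4-fold.
Codon 8 TCT (Ser): third position 4-fold.
Codon 9 AGT (Ser): third position 2-fold.
Codon 10 GCA (Ala): third position 4-fold.
Four-fold degenerate third positions: 6.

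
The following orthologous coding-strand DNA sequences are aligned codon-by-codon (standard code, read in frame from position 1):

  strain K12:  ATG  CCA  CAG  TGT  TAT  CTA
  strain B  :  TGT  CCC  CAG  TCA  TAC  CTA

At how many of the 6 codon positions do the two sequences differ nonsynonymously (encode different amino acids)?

2

Codon 1: ATG Met / TGT Cys — nonsynonymous.
Codon 2: CCA Pro / CCC Pro — synonymous.
Codon 3: CAG Gln / CAG Gln — identical.
Codon 4: TGT Cys / TCA Ser — nonsynonymous.
Codon 5: TAT Tyr / TAC Tyr — synonymous.
Codon 6: CTA Leu / CTA Leu — identical.
Nonsynonymous differences: 2.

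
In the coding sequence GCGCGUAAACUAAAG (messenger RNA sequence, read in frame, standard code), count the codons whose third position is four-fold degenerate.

3

Codon 1 GCG (Ala): third position 4-fold.
Codon 2 CGU (Arg): third position 4-fold.
Codon 3 AAA (Lys): third position 2-fold.
Codon 4 CUA (Leu): third position 4-fold.
Codon 5 AAG (Lys): third position 2-fold.
Four-fold degenerate third positions: 3.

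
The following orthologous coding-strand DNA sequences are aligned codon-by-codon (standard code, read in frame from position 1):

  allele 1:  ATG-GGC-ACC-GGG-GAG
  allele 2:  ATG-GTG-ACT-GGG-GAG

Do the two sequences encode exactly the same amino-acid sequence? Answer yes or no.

Codon 1: ATG Met / ATG Met — identical.
Codon 2: GGC Gly / GTG Val — nonsynonymous.
Codon 3: ACC Thr / ACT Thr — synonymous.
Codon 4: GGG Gly / GGG Gly — identical.
Codon 5: GAG Glu / GAG Glu — identical.
Nonsynonymous differences: 1 → different protein.

no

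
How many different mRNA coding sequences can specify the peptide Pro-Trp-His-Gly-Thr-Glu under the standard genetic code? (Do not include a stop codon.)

Pro: 4 codons.
Trp: 1 codon.
His: 2 codons.
Gly: 4 codons.
Thr: 4 codons.
Glu: 2 codons.
4 × 1 × 2 × 4 × 4 × 2 = 256.

256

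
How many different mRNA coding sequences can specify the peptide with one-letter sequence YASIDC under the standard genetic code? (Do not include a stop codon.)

Tyr: 2 codons.
Ala: 4 codons.
Ser: 6 codons.
Ile: 3 codons.
Asp: 2 codons.
Cys: 2 codons.
2 × 4 × 6 × 3 × 2 × 2 = 576.

576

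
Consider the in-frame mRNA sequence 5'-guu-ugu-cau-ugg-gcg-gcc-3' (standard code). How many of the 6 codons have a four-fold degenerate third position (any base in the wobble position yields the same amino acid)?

3

Codon 1 GUU (Val): third position 4-fold.
Codon 2 UGU (Cys): third position 2-fold.
Codon 3 CAU (His): third position 2-fold.
Codon 4 UGG (Trp): third position 1-fold.
Codon 5 GCG (Ala): third position 4-fold.
Codon 6 GCC (Ala): third position 4-fold.
Four-fold degenerate third positions: 3.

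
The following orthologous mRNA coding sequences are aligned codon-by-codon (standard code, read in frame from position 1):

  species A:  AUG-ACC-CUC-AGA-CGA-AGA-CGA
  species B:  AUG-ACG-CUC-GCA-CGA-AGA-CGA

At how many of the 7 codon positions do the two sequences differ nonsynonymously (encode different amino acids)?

Codon 1: AUG Met / AUG Met — identical.
Codon 2: ACC Thr / ACG Thr — synonymous.
Codon 3: CUC Leu / CUC Leu — identical.
Codon 4: AGA Arg / GCA Ala — nonsynonymous.
Codon 5: CGA Arg / CGA Arg — identical.
Codon 6: AGA Arg / AGA Arg — identical.
Codon 7: CGA Arg / CGA Arg — identical.
Nonsynonymous differences: 1.

1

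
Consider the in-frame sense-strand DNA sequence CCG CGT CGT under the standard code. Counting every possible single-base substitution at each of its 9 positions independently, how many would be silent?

9

Codon 1 (CCG, Pro): 3 synonymous substitutions.
Codon 2 (CGT, Arg): 3 synonymous substitutions.
Codon 3 (CGT, Arg): 3 synonymous substitutions.
Total: 3 + 3 + 3 = 9.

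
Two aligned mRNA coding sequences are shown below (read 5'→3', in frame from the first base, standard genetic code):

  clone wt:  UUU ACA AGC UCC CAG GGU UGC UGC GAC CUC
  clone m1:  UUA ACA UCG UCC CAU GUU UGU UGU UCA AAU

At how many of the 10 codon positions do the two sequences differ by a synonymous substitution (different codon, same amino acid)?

Codon 1: UUU Phe / UUA Leu — nonsynonymous.
Codon 2: ACA Thr / ACA Thr — identical.
Codon 3: AGC Ser / UCG Ser — synonymous.
Codon 4: UCC Ser / UCC Ser — identical.
Codon 5: CAG Gln / CAU His — nonsynonymous.
Codon 6: GGU Gly / GUU Val — nonsynonymous.
Codon 7: UGC Cys / UGU Cys — synonymous.
Codon 8: UGC Cys / UGU Cys — synonymous.
Codon 9: GAC Asp / UCA Ser — nonsynonymous.
Codon 10: CUC Leu / AAU Asn — nonsynonymous.
Synonymous differences: 3.

3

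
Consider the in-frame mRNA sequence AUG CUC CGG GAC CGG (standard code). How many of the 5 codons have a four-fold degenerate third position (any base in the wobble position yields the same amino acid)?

Codon 1 AUG (Met): third position 1-fold.
Codon 2 CUC (Leu): third position 4-fold.
Codon 3 CGG (Arg): third position 4-fold.
Codon 4 GAC (Asp): third position 2-fold.
Codon 5 CGG (Arg): third position 4-fold.
Four-fold degenerate third positions: 3.

3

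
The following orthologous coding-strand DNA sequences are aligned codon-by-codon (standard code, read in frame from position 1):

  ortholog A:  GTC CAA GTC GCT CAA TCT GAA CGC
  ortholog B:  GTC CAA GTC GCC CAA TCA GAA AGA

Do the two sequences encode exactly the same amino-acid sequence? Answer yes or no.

Codon 1: GTC Val / GTC Val — identical.
Codon 2: CAA Gln / CAA Gln — identical.
Codon 3: GTC Val / GTC Val — identical.
Codon 4: GCT Ala / GCC Ala — synonymous.
Codon 5: CAA Gln / CAA Gln — identical.
Codon 6: TCT Ser / TCA Ser — synonymous.
Codon 7: GAA Glu / GAA Glu — identical.
Codon 8: CGC Arg / AGA Arg — synonymous.
Nonsynonymous differences: 0 → same protein.

yes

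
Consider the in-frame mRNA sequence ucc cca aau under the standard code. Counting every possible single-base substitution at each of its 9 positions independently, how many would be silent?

7

Codon 1 (UCC, Ser): 3 synonymous substitutions.
Codon 2 (CCA, Pro): 3 synonymous substitutions.
Codon 3 (AAU, Asn): 1 synonymous substitution.
Total: 3 + 3 + 1 = 7.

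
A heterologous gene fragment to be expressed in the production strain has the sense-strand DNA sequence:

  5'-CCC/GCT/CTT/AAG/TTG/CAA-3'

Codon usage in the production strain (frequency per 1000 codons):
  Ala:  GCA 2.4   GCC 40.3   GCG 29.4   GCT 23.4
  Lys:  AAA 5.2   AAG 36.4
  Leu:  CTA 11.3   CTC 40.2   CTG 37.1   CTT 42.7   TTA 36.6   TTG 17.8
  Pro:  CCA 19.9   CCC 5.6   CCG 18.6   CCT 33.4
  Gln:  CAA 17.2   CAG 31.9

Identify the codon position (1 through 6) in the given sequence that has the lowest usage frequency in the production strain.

Codon 1 CCC (Pro): 5.6 per 1000.
Codon 2 GCT (Ala): 23.4 per 1000.
Codon 3 CTT (Leu): 42.7 per 1000.
Codon 4 AAG (Lys): 36.4 per 1000.
Codon 5 TTG (Leu): 17.8 per 1000.
Codon 6 CAA (Gln): 17.2 per 1000.
Lowest frequency is 5.6 at codon 1.

1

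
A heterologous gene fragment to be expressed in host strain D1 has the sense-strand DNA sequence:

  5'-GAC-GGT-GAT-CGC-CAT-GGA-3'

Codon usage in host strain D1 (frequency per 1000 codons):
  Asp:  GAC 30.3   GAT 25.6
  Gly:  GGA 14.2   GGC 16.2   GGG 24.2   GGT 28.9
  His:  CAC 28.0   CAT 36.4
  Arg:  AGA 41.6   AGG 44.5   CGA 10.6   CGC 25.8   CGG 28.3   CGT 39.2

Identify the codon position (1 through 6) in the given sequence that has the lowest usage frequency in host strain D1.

Codon 1 GAC (Asp): 30.3 per 1000.
Codon 2 GGT (Gly): 28.9 per 1000.
Codon 3 GAT (Asp): 25.6 per 1000.
Codon 4 CGC (Arg): 25.8 per 1000.
Codon 5 CAT (His): 36.4 per 1000.
Codon 6 GGA (Gly): 14.2 per 1000.
Lowest frequency is 14.2 at codon 6.

6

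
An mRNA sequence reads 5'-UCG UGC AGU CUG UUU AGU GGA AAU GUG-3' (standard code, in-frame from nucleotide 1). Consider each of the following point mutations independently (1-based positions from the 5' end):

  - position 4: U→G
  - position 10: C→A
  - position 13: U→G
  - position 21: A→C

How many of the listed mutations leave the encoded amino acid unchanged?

Codon 2: UGC (Cys) → GGC (Gly) — missense.
Codon 4: CUG (Leu) → AUG (Met) — missense.
Codon 5: UUU (Phe) → GUU (Val) — missense.
Codon 7: GGA (Gly) → GGC (Gly) — synonymous.
Synonymous: 1 of 4.

1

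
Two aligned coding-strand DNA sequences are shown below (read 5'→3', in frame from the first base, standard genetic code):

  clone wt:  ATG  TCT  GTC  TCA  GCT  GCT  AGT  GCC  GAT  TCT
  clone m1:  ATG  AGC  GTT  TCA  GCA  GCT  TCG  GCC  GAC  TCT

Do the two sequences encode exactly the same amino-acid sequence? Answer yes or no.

Codon 1: ATG Met / ATG Met — identical.
Codon 2: TCT Ser / AGC Ser — synonymous.
Codon 3: GTC Val / GTT Val — synonymous.
Codon 4: TCA Ser / TCA Ser — identical.
Codon 5: GCT Ala / GCA Ala — synonymous.
Codon 6: GCT Ala / GCT Ala — identical.
Codon 7: AGT Ser / TCG Ser — synonymous.
Codon 8: GCC Ala / GCC Ala — identical.
Codon 9: GAT Asp / GAC Asp — synonymous.
Codon 10: TCT Ser / TCT Ser — identical.
Nonsynonymous differences: 0 → same protein.

yes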